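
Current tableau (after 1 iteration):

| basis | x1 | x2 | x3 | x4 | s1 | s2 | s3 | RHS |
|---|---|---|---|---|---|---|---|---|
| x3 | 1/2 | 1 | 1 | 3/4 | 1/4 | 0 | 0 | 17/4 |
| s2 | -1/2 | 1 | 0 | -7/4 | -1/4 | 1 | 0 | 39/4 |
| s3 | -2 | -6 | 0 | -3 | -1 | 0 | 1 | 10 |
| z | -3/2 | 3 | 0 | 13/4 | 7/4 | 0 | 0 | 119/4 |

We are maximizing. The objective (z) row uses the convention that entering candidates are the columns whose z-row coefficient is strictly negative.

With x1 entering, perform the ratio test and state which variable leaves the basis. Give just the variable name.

Ratios: row 1 (x3): (17/4)/(1/2) = 17/2; row 2 (s2): entry -1/2 ≤ 0, skip; row 3 (s3): entry -2 ≤ 0, skip.
Minimum ratio 17/2 is in the x3 row, so x3 leaves.

x3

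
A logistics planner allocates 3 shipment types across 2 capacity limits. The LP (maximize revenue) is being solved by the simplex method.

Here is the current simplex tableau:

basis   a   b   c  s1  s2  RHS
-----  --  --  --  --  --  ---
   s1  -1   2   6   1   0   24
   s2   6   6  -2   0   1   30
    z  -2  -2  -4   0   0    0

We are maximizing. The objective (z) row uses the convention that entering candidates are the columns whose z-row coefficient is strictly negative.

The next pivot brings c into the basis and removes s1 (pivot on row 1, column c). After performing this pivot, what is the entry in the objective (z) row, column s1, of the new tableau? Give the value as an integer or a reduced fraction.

Pivot element is row 1, column c: 6.
Normalize row 1: new (row 1, s1) = 1/6 = 1/6.
z-row ← z-row − (-4)·(new row 1): 0 − (-4)·(1/6) = 2/3.

2/3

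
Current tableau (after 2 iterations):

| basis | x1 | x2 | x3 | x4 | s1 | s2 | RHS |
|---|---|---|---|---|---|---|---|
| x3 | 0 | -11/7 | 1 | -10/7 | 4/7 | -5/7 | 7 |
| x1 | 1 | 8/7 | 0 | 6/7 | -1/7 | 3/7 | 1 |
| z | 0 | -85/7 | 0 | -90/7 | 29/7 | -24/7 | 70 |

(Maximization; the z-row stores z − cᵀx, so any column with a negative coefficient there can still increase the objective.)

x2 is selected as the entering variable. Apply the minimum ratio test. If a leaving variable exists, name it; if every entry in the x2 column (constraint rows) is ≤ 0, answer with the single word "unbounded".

x1

Ratios: row 1 (x3): entry -11/7 ≤ 0, skip; row 2 (x1): 1/(8/7) = 7/8.
Minimum ratio is in the x1 row, so x1 leaves.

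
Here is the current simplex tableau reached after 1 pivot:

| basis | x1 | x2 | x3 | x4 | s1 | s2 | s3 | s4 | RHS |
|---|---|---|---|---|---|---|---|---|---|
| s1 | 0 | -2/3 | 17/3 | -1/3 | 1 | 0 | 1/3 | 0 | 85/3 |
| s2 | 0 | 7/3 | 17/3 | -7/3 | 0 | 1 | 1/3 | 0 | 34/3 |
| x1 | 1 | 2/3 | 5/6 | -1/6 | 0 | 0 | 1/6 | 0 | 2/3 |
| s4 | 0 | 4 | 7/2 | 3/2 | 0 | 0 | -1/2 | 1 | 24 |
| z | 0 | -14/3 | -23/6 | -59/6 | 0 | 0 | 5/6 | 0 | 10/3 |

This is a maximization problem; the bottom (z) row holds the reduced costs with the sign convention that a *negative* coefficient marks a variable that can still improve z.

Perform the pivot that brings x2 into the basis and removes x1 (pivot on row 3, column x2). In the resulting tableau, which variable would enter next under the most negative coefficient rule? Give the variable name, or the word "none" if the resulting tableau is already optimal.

x4

Pivot element 2/3. New z-row = old z-row − (-14/3)·(row 3/(2/3)).
Updated z-row coefficients: x1: 7, x2: 0, x3: 2, x4: -11, s1: 0, s2: 0, s3: 2, s4: 0.
The most negative is -11 in column x4, so x4 would enter next.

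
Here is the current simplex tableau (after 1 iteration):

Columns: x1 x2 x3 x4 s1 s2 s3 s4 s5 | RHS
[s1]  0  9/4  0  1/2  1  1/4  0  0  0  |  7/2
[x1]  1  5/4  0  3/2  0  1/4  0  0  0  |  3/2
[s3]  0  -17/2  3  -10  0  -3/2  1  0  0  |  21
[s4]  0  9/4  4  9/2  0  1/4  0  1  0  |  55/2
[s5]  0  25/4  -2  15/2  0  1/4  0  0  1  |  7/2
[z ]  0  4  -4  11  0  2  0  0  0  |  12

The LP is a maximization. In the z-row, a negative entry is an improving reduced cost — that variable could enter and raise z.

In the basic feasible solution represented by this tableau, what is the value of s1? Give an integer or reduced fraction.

7/2

s1 is basic (row 1); its value is the RHS of that row: 7/2.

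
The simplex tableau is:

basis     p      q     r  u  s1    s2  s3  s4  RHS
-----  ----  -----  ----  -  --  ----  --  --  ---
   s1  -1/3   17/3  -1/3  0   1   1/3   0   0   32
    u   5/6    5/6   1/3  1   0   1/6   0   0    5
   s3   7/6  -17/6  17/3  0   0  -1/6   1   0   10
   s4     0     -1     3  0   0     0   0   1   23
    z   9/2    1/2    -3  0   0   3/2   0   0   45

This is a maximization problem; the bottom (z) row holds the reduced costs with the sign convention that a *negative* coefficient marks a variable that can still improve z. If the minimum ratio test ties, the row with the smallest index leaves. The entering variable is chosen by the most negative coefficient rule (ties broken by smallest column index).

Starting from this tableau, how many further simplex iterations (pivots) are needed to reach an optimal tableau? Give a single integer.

2

pivot: r in, s3 out → z = 855/17
pivot: q in, u out → z = 930/17
No improving column remains; optimal.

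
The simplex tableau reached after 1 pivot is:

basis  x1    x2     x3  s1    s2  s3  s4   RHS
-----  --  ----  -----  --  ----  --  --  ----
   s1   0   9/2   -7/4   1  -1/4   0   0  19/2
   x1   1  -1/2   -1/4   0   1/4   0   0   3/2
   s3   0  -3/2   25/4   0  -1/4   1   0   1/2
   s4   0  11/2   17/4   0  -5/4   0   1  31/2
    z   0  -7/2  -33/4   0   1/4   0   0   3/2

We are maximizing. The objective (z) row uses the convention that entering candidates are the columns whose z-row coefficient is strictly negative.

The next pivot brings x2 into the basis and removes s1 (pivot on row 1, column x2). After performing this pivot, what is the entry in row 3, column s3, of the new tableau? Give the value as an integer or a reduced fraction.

1

Pivot element is row 1, column x2: 9/2.
Normalize row 1: new (row 1, s3) = 0/(9/2) = 0.
row 3 ← row 3 − (-3/2)·(new row 1): 1 − (-3/2)·0 = 1.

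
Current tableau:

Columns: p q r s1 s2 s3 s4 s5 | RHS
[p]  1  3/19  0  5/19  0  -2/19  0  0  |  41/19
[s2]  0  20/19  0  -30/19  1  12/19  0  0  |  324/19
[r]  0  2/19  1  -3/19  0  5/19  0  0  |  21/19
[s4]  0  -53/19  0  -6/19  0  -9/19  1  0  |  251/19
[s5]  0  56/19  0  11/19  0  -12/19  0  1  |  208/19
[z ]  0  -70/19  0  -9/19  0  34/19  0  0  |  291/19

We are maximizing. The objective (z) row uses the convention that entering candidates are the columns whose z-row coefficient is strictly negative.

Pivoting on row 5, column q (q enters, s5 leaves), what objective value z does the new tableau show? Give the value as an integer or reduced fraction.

Minimum ratio for q: (208/19)/(56/19) = 26/7.
z changes by −(z-row coeff of q)·ratio = −(-70/19)·(26/7) = 260/19.
New z = 291/19 + (260/19) = 29.

29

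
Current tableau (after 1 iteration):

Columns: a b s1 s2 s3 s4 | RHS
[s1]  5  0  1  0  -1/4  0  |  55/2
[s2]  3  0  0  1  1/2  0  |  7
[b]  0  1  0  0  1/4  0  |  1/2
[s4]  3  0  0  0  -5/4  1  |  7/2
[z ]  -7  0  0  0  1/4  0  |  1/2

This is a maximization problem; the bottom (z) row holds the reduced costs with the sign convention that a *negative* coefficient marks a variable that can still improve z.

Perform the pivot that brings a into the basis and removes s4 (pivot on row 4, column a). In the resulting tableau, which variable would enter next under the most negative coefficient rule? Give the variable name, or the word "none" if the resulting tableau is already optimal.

s3

Pivot element 3. New z-row = old z-row − (-7)·(row 4/3).
Updated z-row coefficients: a: 0, b: 0, s1: 0, s2: 0, s3: -8/3, s4: 7/3.
The most negative is -8/3 in column s3, so s3 would enter next.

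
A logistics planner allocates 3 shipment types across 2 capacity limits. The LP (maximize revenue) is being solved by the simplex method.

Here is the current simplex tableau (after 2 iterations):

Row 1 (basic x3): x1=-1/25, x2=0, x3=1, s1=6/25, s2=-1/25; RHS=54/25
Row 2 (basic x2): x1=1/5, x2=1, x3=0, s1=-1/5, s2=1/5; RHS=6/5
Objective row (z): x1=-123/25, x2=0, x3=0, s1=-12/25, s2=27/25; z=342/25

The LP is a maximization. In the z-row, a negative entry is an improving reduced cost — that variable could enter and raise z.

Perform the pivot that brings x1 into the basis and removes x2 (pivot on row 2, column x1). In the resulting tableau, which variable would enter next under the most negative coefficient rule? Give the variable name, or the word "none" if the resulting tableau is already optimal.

Pivot element 1/5. New z-row = old z-row − (-123/25)·(row 2/(1/5)).
Updated z-row coefficients: x1: 0, x2: 123/5, x3: 0, s1: -27/5, s2: 6.
The most negative is -27/5 in column s1, so s1 would enter next.

s1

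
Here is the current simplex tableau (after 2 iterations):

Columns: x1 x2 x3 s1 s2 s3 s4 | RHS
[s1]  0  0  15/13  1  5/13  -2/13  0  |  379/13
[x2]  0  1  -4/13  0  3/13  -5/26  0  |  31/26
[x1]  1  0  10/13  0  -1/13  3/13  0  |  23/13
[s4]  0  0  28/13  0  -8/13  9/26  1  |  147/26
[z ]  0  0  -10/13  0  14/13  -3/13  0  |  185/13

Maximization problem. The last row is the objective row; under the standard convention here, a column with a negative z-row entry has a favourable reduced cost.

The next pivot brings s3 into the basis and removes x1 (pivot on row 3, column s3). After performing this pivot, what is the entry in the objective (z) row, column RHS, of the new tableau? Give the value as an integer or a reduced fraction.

Pivot element is row 3, column s3: 3/13.
Normalize row 3: new (row 3, RHS) = (23/13)/(3/13) = 23/3.
z-row ← z-row − (-3/13)·(new row 3): 185/13 − (-3/13)·(23/3) = 16.

16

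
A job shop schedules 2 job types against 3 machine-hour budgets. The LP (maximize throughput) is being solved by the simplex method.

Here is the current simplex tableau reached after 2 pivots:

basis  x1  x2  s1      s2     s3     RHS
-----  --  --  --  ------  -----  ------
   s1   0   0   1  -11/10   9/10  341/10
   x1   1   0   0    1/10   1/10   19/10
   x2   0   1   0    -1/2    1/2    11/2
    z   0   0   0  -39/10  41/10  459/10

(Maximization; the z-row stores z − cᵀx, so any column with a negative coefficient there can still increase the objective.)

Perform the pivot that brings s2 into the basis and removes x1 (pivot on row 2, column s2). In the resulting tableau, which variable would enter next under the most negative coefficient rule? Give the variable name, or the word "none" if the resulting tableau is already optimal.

Pivot element 1/10. New z-row = old z-row − (-39/10)·(row 2/(1/10)).
Updated z-row coefficients: x1: 39, x2: 0, s1: 0, s2: 0, s3: 8.
No coefficient is strictly negative; the tableau after this pivot is optimal.

none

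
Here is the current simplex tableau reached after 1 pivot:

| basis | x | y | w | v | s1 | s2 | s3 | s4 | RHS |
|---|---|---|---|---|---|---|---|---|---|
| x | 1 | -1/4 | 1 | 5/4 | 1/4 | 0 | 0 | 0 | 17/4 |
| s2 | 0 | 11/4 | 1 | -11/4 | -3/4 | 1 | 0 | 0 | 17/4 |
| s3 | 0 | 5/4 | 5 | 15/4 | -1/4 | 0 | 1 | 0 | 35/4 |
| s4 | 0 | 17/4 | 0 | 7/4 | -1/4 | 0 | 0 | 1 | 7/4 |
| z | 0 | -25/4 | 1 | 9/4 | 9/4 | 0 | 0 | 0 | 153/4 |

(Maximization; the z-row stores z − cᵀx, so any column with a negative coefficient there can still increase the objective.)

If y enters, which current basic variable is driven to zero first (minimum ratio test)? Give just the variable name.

s4

Ratios: row 1 (x): entry -1/4 ≤ 0, skip; row 2 (s2): (17/4)/(11/4) = 17/11; row 3 (s3): (35/4)/(5/4) = 7; row 4 (s4): (7/4)/(17/4) = 7/17.
Minimum ratio 7/17 is in the s4 row, so s4 leaves.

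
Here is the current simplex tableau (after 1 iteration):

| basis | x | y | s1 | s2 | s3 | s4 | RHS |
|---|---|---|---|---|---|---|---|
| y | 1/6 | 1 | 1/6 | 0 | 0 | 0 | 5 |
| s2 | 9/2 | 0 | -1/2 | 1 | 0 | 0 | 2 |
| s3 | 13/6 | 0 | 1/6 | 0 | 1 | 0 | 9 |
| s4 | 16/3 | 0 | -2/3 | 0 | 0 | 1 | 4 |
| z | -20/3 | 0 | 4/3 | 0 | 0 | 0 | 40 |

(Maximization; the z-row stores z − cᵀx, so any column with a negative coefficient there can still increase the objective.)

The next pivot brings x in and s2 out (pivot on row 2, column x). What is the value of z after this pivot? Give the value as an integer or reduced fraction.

Minimum ratio for x: 2/(9/2) = 4/9.
z changes by −(z-row coeff of x)·ratio = −(-20/3)·(4/9) = 80/27.
New z = 40 + (80/27) = 1160/27.

1160/27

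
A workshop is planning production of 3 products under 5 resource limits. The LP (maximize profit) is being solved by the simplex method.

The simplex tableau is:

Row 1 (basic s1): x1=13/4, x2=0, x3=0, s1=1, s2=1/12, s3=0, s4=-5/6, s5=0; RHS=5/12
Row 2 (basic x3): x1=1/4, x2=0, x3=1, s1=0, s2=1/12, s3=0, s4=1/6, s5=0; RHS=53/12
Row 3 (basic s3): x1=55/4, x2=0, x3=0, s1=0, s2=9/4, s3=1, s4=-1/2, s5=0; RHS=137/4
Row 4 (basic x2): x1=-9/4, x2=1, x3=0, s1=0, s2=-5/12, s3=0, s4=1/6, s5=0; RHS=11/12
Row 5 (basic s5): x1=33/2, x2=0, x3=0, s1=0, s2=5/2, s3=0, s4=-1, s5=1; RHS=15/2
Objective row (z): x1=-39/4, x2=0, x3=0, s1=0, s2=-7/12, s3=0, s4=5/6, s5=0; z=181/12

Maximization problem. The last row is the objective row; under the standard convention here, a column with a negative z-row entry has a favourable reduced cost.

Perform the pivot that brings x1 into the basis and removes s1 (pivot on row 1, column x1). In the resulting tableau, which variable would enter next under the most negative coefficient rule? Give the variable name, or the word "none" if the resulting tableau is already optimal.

Pivot element 13/4. New z-row = old z-row − (-39/4)·(row 1/(13/4)).
Updated z-row coefficients: x1: 0, x2: 0, x3: 0, s1: 3, s2: -1/3, s3: 0, s4: -5/3, s5: 0.
The most negative is -5/3 in column s4, so s4 would enter next.

s4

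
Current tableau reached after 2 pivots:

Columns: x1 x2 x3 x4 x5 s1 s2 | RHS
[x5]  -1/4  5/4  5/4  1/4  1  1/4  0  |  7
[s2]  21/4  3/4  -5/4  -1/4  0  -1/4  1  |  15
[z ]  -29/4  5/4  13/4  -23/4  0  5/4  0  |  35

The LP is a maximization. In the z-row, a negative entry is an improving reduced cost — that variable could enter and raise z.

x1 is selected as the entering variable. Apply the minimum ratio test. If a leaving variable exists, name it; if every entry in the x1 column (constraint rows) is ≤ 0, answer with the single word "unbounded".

Ratios: row 1 (x5): entry -1/4 ≤ 0, skip; row 2 (s2): 15/(21/4) = 20/7.
Minimum ratio is in the s2 row, so s2 leaves.

s2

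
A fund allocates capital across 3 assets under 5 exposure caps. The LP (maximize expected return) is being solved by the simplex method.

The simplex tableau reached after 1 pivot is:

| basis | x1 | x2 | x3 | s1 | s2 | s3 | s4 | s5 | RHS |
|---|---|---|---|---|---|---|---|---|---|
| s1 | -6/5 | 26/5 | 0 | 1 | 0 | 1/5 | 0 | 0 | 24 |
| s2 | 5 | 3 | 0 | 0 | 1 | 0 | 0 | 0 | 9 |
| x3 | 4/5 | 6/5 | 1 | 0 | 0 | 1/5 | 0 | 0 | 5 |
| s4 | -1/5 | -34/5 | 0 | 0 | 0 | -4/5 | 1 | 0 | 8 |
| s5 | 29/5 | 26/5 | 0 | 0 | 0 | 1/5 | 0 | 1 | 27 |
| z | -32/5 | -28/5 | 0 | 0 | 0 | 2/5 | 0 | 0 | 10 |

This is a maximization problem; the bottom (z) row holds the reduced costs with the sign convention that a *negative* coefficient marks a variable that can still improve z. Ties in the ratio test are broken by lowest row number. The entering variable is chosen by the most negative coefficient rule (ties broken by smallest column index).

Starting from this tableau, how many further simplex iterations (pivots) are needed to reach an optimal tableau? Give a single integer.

2

pivot: x1 in, s2 out → z = 538/25
pivot: x2 in, x1 out → z = 134/5
No improving column remains; optimal.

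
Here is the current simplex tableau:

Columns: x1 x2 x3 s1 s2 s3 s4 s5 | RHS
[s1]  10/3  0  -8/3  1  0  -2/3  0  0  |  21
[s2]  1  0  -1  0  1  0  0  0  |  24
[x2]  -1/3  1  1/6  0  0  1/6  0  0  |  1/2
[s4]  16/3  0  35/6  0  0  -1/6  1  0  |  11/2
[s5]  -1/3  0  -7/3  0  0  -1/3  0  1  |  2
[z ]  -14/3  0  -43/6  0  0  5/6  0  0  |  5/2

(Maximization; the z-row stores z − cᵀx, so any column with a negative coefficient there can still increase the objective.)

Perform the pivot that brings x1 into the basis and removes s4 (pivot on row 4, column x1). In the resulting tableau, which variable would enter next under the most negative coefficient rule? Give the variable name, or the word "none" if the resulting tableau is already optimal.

Pivot element 16/3. New z-row = old z-row − (-14/3)·(row 4/(16/3)).
Updated z-row coefficients: x1: 0, x2: 0, x3: -33/16, s1: 0, s2: 0, s3: 11/16, s4: 7/8, s5: 0.
The most negative is -33/16 in column x3, so x3 would enter next.

x3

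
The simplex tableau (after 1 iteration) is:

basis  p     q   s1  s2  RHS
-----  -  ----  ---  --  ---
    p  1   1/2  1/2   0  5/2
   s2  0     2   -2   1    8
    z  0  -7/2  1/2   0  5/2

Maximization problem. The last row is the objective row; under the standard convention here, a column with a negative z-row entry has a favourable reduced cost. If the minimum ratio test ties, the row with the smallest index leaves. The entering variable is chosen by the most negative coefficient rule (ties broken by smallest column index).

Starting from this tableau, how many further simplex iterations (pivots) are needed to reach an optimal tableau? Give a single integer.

pivot: q in, s2 out → z = 33/2
pivot: s1 in, p out → z = 18
No improving column remains; optimal.

2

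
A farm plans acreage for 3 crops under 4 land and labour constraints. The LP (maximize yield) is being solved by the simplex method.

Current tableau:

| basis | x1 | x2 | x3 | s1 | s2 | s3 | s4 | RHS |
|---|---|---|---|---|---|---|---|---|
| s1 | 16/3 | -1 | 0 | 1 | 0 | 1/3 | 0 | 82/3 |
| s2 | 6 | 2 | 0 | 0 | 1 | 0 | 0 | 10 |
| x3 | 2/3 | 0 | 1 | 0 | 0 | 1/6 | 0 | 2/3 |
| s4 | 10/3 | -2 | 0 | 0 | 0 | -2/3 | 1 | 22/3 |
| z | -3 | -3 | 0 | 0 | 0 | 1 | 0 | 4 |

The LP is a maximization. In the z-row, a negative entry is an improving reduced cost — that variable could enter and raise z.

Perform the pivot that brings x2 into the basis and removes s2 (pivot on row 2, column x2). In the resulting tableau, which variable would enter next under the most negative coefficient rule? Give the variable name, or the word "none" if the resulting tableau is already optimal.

none

Pivot element 2. New z-row = old z-row − (-3)·(row 2/2).
Updated z-row coefficients: x1: 6, x2: 0, x3: 0, s1: 0, s2: 3/2, s3: 1, s4: 0.
No coefficient is strictly negative; the tableau after this pivot is optimal.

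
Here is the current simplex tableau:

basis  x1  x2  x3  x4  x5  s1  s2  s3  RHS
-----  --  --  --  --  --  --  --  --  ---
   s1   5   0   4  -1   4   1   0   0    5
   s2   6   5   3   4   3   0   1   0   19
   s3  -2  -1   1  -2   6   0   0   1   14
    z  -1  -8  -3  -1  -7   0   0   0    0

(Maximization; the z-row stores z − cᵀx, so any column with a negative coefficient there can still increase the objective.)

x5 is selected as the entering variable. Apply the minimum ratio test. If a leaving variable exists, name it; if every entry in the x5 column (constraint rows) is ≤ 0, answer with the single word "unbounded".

Ratios: row 1 (s1): 5/4 = 5/4; row 2 (s2): 19/3 = 19/3; row 3 (s3): 14/6 = 7/3.
Minimum ratio is in the s1 row, so s1 leaves.

s1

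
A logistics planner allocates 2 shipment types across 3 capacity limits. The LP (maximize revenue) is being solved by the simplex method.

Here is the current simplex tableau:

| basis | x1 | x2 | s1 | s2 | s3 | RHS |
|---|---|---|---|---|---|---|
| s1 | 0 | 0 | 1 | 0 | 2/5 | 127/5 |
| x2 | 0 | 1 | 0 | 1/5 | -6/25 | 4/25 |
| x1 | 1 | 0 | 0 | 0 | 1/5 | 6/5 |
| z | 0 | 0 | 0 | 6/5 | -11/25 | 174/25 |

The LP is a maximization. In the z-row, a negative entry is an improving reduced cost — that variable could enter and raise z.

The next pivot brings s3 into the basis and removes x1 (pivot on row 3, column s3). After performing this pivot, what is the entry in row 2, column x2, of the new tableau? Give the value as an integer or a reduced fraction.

1

Pivot element is row 3, column s3: 1/5.
Normalize row 3: new (row 3, x2) = 0/(1/5) = 0.
row 2 ← row 2 − (-6/25)·(new row 3): 1 − (-6/25)·0 = 1.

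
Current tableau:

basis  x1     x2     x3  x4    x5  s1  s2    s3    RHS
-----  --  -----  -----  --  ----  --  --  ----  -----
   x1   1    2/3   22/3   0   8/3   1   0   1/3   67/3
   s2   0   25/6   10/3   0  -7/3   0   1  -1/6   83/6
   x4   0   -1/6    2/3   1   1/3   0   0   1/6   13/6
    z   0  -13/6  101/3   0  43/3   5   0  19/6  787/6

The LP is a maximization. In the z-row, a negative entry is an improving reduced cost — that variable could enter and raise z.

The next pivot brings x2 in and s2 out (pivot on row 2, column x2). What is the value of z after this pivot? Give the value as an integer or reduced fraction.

3459/25

Minimum ratio for x2: (83/6)/(25/6) = 83/25.
z changes by −(z-row coeff of x2)·ratio = −(-13/6)·(83/25) = 1079/150.
New z = 787/6 + (1079/150) = 3459/25.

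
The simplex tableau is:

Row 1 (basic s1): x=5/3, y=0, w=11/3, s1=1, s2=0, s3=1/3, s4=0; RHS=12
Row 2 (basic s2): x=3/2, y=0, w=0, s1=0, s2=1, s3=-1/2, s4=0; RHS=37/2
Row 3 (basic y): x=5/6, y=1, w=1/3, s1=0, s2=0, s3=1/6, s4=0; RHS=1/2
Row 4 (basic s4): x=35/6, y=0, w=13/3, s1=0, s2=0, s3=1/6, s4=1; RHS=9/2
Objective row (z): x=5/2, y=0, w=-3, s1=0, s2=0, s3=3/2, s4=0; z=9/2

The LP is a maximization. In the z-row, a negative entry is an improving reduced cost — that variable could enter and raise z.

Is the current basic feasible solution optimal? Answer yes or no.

no

Column w has objective-row coefficient -3, which is negative; an improving pivot exists, so not yet optimal.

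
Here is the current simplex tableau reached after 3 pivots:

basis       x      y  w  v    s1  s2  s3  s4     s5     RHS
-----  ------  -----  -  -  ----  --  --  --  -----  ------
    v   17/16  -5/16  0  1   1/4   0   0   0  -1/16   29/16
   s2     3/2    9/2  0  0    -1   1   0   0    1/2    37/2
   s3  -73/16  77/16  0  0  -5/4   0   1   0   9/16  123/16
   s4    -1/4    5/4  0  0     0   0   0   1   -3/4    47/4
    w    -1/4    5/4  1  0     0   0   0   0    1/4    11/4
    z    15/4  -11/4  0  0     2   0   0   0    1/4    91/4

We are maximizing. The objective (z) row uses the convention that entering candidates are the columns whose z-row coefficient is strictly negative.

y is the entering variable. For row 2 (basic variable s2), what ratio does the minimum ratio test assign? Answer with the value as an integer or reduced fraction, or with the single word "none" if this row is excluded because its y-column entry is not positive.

Ratio = RHS / (y entry) = (37/2) / (9/2) = 37/9.

37/9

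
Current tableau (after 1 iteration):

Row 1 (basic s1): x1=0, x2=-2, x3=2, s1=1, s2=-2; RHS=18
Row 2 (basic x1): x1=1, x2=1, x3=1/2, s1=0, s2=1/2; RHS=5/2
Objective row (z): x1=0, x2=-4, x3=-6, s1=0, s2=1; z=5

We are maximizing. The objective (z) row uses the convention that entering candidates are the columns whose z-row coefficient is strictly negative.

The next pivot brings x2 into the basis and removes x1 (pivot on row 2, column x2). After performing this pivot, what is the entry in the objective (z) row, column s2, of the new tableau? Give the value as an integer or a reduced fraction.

Pivot element is row 2, column x2: 1.
Normalize row 2: new (row 2, s2) = (1/2)/1 = 1/2.
z-row ← z-row − (-4)·(new row 2): 1 − (-4)·(1/2) = 3.

3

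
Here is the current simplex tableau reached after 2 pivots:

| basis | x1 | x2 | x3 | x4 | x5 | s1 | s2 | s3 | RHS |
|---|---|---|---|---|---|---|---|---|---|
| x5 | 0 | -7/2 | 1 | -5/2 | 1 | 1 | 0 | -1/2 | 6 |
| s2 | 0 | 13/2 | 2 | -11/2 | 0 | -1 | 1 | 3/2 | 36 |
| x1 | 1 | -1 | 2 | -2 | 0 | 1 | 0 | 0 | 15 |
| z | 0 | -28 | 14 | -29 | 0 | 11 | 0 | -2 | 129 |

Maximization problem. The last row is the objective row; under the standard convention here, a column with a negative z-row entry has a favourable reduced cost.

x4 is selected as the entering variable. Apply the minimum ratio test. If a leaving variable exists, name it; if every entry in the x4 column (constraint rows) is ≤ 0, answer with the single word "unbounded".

unbounded

x4-column entries: row 1: -5/2, row 2: -11/2, row 3: -2. All ≤ 0, so x4 can increase without bound; the LP is unbounded in this direction.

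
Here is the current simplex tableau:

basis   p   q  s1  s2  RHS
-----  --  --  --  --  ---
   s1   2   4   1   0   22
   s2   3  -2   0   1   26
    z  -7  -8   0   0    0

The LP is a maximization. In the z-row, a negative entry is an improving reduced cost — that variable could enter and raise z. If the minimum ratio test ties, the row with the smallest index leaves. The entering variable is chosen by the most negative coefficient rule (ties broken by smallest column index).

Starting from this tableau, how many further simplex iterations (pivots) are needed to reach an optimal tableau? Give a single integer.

pivot: q in, s1 out → z = 44
pivot: p in, s2 out → z = 287/4
No improving column remains; optimal.

2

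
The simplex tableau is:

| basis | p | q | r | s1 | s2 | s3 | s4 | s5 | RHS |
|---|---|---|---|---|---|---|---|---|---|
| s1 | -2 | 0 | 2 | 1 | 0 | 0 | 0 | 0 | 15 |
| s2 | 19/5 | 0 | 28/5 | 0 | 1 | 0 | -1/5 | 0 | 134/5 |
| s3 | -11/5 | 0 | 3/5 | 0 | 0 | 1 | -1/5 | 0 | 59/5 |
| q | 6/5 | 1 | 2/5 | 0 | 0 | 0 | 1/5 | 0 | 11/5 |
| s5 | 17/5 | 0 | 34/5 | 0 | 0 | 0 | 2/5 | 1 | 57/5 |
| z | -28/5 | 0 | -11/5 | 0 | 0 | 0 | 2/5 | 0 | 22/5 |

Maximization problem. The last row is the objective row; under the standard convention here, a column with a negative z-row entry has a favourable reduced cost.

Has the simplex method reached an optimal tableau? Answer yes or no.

no

Column p has objective-row coefficient -28/5, which is negative; an improving pivot exists, so not yet optimal.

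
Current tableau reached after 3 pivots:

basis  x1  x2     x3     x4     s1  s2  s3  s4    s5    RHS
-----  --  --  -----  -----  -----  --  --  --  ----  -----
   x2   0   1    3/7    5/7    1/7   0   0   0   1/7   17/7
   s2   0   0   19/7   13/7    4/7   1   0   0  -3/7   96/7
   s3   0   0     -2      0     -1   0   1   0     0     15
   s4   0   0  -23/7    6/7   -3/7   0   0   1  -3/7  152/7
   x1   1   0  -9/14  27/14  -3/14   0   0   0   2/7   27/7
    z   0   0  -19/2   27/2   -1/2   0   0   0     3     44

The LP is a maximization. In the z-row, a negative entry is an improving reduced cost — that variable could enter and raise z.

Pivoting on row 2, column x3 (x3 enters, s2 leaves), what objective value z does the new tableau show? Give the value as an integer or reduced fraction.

Minimum ratio for x3: (96/7)/(19/7) = 96/19.
z changes by −(z-row coeff of x3)·ratio = −(-19/2)·(96/19) = 48.
New z = 44 + 48 = 92.

92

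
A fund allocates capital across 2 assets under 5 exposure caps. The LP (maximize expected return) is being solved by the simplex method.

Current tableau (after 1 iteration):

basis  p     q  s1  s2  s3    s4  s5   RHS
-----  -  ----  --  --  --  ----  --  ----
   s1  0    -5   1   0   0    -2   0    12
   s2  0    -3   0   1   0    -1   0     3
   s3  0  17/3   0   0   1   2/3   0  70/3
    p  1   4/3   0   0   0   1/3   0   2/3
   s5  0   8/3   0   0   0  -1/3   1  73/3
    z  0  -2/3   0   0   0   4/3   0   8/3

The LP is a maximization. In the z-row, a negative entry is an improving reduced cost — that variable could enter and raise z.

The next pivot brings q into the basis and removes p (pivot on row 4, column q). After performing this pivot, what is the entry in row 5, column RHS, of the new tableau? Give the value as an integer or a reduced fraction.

23

Pivot element is row 4, column q: 4/3.
Normalize row 4: new (row 4, RHS) = (2/3)/(4/3) = 1/2.
row 5 ← row 5 − (8/3)·(new row 4): 73/3 − (8/3)·(1/2) = 23.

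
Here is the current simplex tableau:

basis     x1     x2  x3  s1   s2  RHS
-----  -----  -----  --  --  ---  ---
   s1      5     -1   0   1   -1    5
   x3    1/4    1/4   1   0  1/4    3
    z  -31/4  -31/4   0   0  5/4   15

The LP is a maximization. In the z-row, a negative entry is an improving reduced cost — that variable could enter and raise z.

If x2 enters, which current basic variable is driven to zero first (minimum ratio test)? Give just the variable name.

Ratios: row 1 (s1): entry -1 ≤ 0, skip; row 2 (x3): 3/(1/4) = 12.
Minimum ratio 12 is in the x3 row, so x3 leaves.

x3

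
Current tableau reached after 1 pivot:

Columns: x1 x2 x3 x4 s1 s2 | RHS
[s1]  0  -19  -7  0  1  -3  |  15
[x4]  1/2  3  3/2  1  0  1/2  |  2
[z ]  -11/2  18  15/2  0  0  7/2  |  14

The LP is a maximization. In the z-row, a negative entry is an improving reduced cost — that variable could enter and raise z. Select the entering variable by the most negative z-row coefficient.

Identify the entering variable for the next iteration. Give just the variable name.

x1

Objective-row coefficients: x1: -11/2, x2: 18, x3: 15/2, x4: 0, s1: 0, s2: 7/2.
The most negative is -11/2 in column x1, so x1 enters.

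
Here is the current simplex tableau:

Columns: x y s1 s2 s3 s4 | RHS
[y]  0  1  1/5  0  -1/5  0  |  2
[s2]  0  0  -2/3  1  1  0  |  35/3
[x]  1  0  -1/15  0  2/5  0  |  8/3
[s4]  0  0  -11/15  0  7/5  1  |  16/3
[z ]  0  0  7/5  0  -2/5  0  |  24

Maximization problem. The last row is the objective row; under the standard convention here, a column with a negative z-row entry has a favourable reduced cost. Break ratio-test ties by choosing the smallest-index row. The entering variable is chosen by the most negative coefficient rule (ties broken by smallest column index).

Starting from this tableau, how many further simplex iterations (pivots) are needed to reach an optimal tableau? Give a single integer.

1

pivot: s3 in, s4 out → z = 536/21
No improving column remains; optimal.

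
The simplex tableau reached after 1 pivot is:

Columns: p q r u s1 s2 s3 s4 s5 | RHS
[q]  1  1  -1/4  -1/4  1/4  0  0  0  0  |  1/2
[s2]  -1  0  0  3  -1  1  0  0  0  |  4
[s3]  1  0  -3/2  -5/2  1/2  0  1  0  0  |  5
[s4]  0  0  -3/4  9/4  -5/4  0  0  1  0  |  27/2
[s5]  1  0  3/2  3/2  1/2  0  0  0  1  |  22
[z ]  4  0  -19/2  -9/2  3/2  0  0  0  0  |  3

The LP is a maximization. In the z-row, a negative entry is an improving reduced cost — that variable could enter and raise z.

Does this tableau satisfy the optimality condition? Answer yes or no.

Column r has objective-row coefficient -19/2, which is negative; an improving pivot exists, so not yet optimal.

no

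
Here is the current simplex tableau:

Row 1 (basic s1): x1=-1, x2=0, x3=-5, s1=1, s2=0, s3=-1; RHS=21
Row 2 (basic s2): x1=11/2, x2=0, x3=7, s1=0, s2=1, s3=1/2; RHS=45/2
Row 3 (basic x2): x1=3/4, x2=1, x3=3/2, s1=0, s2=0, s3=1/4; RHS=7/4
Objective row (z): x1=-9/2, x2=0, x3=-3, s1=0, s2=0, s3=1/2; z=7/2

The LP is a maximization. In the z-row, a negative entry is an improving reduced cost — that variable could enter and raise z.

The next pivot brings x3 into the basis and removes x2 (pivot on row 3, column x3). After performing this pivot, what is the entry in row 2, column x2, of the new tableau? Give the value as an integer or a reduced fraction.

-14/3

Pivot element is row 3, column x3: 3/2.
Normalize row 3: new (row 3, x2) = 1/(3/2) = 2/3.
row 2 ← row 2 − 7·(new row 3): 0 − 7·(2/3) = -14/3.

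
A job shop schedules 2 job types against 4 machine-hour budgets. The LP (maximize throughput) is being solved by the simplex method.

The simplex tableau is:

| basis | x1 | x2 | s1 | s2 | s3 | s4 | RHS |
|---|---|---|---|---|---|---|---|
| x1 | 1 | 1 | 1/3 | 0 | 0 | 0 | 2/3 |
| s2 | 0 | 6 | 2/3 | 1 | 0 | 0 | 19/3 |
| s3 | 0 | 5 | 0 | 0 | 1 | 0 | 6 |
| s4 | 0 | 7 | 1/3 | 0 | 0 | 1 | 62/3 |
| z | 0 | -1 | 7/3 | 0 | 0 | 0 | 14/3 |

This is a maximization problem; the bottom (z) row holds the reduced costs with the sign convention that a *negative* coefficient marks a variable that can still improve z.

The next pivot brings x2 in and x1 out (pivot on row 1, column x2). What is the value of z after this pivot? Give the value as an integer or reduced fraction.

Minimum ratio for x2: (2/3)/1 = 2/3.
z changes by −(z-row coeff of x2)·ratio = −(-1)·(2/3) = 2/3.
New z = 14/3 + (2/3) = 16/3.

16/3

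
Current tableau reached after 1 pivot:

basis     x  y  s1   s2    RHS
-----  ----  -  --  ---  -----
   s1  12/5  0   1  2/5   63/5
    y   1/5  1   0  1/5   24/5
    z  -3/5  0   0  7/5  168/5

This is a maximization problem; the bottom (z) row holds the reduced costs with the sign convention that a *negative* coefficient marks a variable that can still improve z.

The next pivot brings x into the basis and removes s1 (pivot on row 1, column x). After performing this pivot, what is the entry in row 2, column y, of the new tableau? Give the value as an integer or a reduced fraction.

Pivot element is row 1, column x: 12/5.
Normalize row 1: new (row 1, y) = 0/(12/5) = 0.
row 2 ← row 2 − (1/5)·(new row 1): 1 − (1/5)·0 = 1.

1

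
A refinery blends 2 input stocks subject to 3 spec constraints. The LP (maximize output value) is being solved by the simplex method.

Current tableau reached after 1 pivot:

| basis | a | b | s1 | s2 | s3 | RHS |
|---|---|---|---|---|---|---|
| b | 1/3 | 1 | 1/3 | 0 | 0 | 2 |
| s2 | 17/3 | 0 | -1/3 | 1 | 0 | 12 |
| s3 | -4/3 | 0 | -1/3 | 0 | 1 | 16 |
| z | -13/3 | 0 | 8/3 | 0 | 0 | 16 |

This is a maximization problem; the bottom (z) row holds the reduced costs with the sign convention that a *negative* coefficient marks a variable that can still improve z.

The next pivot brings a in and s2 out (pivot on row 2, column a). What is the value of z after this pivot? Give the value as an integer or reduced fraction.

Minimum ratio for a: 12/(17/3) = 36/17.
z changes by −(z-row coeff of a)·ratio = −(-13/3)·(36/17) = 156/17.
New z = 16 + (156/17) = 428/17.

428/17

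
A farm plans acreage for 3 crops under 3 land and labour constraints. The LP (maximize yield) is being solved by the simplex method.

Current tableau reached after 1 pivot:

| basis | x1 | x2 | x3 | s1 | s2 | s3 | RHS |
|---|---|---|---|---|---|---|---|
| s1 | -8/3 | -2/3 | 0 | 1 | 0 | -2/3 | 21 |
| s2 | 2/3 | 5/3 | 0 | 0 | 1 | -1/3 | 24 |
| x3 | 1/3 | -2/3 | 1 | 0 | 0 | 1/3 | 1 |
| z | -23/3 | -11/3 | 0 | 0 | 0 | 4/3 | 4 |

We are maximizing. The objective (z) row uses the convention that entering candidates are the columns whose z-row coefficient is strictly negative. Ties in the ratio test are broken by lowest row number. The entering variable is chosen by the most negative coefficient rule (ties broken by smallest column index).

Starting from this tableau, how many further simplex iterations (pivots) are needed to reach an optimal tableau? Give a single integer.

pivot: x1 in, x3 out → z = 27
pivot: x2 in, s2 out → z = 499/3
No improving column remains; optimal.

2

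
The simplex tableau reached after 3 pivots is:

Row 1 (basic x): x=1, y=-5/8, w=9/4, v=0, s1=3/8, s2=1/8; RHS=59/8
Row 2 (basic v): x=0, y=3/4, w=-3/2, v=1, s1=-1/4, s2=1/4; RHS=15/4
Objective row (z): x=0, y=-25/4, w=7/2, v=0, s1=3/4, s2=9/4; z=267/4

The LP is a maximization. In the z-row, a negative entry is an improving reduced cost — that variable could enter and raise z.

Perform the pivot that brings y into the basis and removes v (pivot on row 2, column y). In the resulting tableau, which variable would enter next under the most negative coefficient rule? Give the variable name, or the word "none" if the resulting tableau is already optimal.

w

Pivot element 3/4. New z-row = old z-row − (-25/4)·(row 2/(3/4)).
Updated z-row coefficients: x: 0, y: 0, w: -9, v: 25/3, s1: -4/3, s2: 13/3.
The most negative is -9 in column w, so w would enter next.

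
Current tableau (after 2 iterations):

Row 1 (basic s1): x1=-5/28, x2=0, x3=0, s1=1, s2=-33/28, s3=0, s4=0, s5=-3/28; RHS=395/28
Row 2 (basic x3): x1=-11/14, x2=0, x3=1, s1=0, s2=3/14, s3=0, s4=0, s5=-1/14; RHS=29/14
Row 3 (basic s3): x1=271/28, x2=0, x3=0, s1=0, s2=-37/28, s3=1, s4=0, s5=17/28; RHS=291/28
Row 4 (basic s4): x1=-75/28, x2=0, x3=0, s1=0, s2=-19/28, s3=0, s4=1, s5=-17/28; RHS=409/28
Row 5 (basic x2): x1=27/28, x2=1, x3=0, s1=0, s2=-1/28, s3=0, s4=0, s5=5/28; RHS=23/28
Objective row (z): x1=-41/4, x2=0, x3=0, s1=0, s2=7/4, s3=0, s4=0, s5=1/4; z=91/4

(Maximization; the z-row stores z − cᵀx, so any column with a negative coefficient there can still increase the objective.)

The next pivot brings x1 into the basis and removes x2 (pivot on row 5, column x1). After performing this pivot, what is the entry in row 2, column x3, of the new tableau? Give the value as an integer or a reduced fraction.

1

Pivot element is row 5, column x1: 27/28.
Normalize row 5: new (row 5, x3) = 0/(27/28) = 0.
row 2 ← row 2 − (-11/14)·(new row 5): 1 − (-11/14)·0 = 1.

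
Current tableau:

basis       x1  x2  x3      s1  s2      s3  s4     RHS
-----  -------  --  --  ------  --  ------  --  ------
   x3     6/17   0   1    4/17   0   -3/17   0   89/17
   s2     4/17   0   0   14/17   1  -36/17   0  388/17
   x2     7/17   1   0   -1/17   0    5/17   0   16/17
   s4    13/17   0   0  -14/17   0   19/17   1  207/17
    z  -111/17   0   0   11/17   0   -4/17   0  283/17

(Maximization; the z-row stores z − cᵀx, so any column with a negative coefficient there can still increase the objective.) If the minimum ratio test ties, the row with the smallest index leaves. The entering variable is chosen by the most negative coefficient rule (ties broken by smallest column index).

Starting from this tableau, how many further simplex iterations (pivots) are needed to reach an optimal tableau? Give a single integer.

pivot: x1 in, x2 out → z = 221/7
pivot: s1 in, x3 out → z = 36
No improving column remains; optimal.

2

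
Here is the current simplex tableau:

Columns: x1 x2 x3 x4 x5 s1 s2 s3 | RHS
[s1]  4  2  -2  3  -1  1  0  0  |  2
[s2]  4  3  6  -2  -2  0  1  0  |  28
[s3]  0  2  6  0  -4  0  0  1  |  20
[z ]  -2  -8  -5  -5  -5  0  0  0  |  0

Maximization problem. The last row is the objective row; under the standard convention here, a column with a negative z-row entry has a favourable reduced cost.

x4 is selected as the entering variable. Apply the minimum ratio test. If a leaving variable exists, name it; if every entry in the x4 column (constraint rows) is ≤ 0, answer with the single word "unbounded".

s1

Ratios: row 1 (s1): 2/3 = 2/3; row 2 (s2): entry -2 ≤ 0, skip; row 3 (s3): entry 0 ≤ 0, skip.
Minimum ratio is in the s1 row, so s1 leaves.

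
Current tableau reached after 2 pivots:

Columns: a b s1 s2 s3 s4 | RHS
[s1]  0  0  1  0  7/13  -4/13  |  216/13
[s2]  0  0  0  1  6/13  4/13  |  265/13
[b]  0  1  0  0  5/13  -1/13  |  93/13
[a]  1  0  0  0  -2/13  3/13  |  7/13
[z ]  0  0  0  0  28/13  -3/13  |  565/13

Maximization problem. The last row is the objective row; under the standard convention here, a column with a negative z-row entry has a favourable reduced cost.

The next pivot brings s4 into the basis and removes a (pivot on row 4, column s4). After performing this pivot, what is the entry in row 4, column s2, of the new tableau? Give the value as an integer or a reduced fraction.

0

Pivot element is row 4, column s4: 3/13.
Normalize row 4: new (row 4, s2) = 0/(3/13) = 0.
Row 4 is the pivot row, so the entry is 0.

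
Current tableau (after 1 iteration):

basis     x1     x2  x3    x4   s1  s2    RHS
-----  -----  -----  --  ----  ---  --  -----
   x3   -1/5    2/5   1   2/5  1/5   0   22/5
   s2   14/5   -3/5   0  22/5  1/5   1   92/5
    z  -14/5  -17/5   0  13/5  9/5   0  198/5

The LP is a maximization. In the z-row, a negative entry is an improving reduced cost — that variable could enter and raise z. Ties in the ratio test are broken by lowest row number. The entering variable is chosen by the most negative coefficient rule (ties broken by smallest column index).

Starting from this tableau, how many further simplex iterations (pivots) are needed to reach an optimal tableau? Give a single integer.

2

pivot: x2 in, x3 out → z = 77
pivot: x1 in, s2 out → z = 122
No improving column remains; optimal.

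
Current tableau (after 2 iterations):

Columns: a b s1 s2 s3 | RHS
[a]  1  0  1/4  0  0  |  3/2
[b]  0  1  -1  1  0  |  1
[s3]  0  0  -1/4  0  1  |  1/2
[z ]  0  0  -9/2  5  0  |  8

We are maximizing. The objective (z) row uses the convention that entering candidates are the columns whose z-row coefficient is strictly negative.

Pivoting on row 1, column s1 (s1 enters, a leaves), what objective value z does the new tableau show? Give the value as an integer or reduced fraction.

Minimum ratio for s1: (3/2)/(1/4) = 6.
z changes by −(z-row coeff of s1)·ratio = −(-9/2)·6 = 27.
New z = 8 + 27 = 35.

35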